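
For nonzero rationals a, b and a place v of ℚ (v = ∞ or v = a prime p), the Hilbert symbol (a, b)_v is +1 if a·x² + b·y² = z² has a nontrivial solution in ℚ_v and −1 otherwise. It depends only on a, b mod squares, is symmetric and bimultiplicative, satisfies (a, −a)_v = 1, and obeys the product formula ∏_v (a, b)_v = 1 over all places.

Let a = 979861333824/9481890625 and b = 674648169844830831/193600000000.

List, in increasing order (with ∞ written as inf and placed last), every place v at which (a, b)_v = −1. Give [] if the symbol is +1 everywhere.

[3, 37]

Mod squares: a ≡ 29, b ≡ 111. Check v ∈ {∞, 2, 3, 5, 11, 13, 19, 23, 29, 37, 41}.
v=11: a=11^0·(≡6), b=11^-2·(≡9) mod 11; (6|11)=-1, (9|11)=+1; (−1)^{0·-2·5}·(-1)^-2·(+1)^0 = +1.
v=19: a=19^-2·(≡2), b=19^0·(≡1) mod 19; (2|19)=-1, (1|19)=+1; (−1)^{-2·0·9}·(-1)^0·(+1)^-2 = +1.
v=∞: 29 > 0 and 111 > 0  ⇒  (a,b)_∞ = +1.
v=5: a=5^-6·(≡4), b=5^-8·(≡1) mod 5; (4|5)=+1, (1|5)=+1; (−1)^{-6·-8·2}·(+1)^-8·(+1)^-6 = +1.
v=41: a=41^-2·(≡7), b=41^0·(≡38) mod 41; (7|41)=-1, (38|41)=-1; (−1)^{-2·0·20}·(-1)^0·(-1)^-2 = +1.
v=37: a=37^2·(≡2), b=37^3·(≡9) mod 37; (2|37)=-1, (9|37)=+1; (−1)^{2·3·18}·(-1)^3·(+1)^2 = -1.
v=29: a=29^1·(≡4), b=29^2·(≡28) mod 29; (4|29)=+1, (28|29)=+1; (−1)^{1·2·14}·(+1)^2·(+1)^1 = +1.
v=23: a=23^2·(≡12), b=23^2·(≡22) mod 23; (12|23)=+1, (22|23)=-1; (−1)^{2·2·11}·(+1)^2·(-1)^2 = +1.
v=3: a=3^6·(≡2), b=3^11·(≡1) mod 3; (2|3)=-1, (1|3)=+1; (−1)^{6·11·1}·(-1)^11·(+1)^6 = -1.
v=2: v_2(a)=6, v_2(b)=-12; units ≡ 5, 7 (mod 8); ε·ε+αω+βω = 0·1+6·0+-12·1 ≡ 0  ⇒  (a,b)_2 = +1.
v=13: a=13^0·(≡4), b=13^2·(≡11) mod 13; (4|13)=+1, (11|13)=-1; (−1)^{0·2·6}·(+1)^2·(-1)^0 = +1.
(29, 111 / ℚ) ramifies at {3, 37}: a division algebra.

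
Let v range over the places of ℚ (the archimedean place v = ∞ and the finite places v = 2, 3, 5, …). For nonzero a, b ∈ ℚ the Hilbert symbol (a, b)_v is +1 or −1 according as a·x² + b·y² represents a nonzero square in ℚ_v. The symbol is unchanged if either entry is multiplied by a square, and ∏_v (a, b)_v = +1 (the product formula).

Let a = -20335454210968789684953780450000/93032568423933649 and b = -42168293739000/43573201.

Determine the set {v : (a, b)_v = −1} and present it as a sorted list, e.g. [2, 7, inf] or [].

[2, 3, 5, 11, 17, inf]

Mod squares: a ≡ -4845, b ≡ -106590. Check v ∈ {∞, 2, 3, 5, 7, 11, 13, 17, 19, 23, 41}.
v=23: a=23^-4·(≡2), b=23^-2·(≡5) mod 23; (2|23)=+1, (5|23)=-1; (−1)^{-4·-2·11}·(+1)^-2·(-1)^-4 = +1.
v=3: a=3^11·(≡2), b=3^5·(≡2) mod 3; (2|3)=-1, (2|3)=-1; (−1)^{11·5·1}·(-1)^5·(-1)^11 = -1.
v=7: a=7^-6·(≡3), b=7^-2·(≡3) mod 7; (3|7)=-1, (3|7)=-1; (−1)^{-6·-2·3}·(-1)^-2·(-1)^-6 = +1.
v=17: a=17^7·(≡13), b=17^3·(≡14) mod 17; (13|17)=+1, (14|17)=-1; (−1)^{7·3·8}·(+1)^3·(-1)^7 = -1.
v=11: a=11^0·(≡8), b=11^1·(≡4) mod 11; (8|11)=-1, (4|11)=+1; (−1)^{0·1·5}·(-1)^1·(+1)^0 = -1.
v=2: v_2(a)=4, v_2(b)=3; units ≡ 3, 1 (mod 8); ε·ε+αω+βω = 1·0+4·0+3·1 ≡ 1  ⇒  (a,b)_2 = -1.
v=5: a=5^5·(≡4), b=5^3·(≡3) mod 5; (4|5)=+1, (3|5)=-1; (−1)^{5·3·2}·(+1)^3·(-1)^5 = -1.
v=∞: -4845 < 0 and -106590 < 0  ⇒  (a,b)_∞ = -1.
v=13: a=13^8·(≡12), b=13^2·(≡12) mod 13; (12|13)=+1, (12|13)=+1; (−1)^{8·2·6}·(+1)^2·(+1)^8 = +1.
v=41: a=41^-4·(≡29), b=41^-2·(≡5) mod 41; (29|41)=-1, (5|41)=+1; (−1)^{-4·-2·20}·(-1)^-2·(+1)^-4 = +1.
v=19: a=19^3·(≡5), b=19^1·(≡18) mod 19; (5|19)=+1, (18|19)=-1; (−1)^{3·1·9}·(+1)^1·(-1)^3 = +1.
(-4845, -106590 / ℚ) ramifies at {2, 3, 5, 11, 17, ∞}: a division algebra.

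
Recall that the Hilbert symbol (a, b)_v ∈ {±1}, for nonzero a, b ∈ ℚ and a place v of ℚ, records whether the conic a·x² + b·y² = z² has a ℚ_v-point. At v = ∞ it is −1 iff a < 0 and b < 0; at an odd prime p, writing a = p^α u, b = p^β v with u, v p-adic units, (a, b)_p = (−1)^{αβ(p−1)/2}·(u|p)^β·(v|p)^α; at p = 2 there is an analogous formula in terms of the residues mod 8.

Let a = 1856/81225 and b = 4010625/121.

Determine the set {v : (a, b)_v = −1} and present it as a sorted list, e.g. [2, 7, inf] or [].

[29, 31]

Mod squares: a ≡ 29, b ≡ 713. Check v ∈ {∞, 2, 3, 5, 11, 19, 23, 29, 31}.
v=3: a=3^-2·(≡2), b=3^2·(≡2) mod 3; (2|3)=-1, (2|3)=-1; (−1)^{-2·2·1}·(-1)^2·(-1)^-2 = +1.
v=31: a=31^0·(≡24), b=31^1·(≡27) mod 31; (24|31)=-1, (27|31)=-1; (−1)^{0·1·15}·(-1)^1·(-1)^0 = -1.
v=19: a=19^-2·(≡2), b=19^0·(≡15) mod 19; (2|19)=-1, (15|19)=-1; (−1)^{-2·0·9}·(-1)^0·(-1)^-2 = +1.
v=29: a=29^1·(≡13), b=29^0·(≡14) mod 29; (13|29)=+1, (14|29)=-1; (−1)^{1·0·14}·(+1)^0·(-1)^1 = -1.
v=2: v_2(a)=6, v_2(b)=0; units ≡ 5, 1 (mod 8); ε·ε+αω+βω = 0·0+6·0+0·1 ≡ 0  ⇒  (a,b)_2 = +1.
v=11: a=11^0·(≡8), b=11^-2·(≡3) mod 11; (8|11)=-1, (3|11)=+1; (−1)^{0·-2·5}·(-1)^-2·(+1)^0 = +1.
v=23: a=23^0·(≡9), b=23^1·(≡2) mod 23; (9|23)=+1, (2|23)=+1; (−1)^{0·1·11}·(+1)^1·(+1)^0 = +1.
v=∞: 29 > 0 and 713 > 0  ⇒  (a,b)_∞ = +1.
v=5: a=5^-2·(≡4), b=5^4·(≡2) mod 5; (4|5)=+1, (2|5)=-1; (−1)^{-2·4·2}·(+1)^4·(-1)^-2 = +1.
Ram(29, 713) = {29, 31}; no ℚ_29-point on the conic.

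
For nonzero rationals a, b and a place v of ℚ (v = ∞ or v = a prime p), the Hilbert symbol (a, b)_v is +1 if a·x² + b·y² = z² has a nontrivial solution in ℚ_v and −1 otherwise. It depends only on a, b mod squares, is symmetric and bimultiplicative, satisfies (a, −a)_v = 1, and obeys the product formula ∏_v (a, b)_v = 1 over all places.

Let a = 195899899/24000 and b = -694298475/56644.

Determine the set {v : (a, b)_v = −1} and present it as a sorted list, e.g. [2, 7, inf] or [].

[3, 19]

(a, b) ≡ (285, -19) mod (ℚ^×)²; places V = {2, 3, 5, 7, 13, 17, 19, 31, ∞}.
(a,b)_31: α=0, u≡3; β=2, v≡6 (mod 31); (3|31)=-1, (6|31)=-1; sign (−1)^0·-1^2·-1^0 = +1.
(a,b)_5: α=-3, u≡2; β=2, v≡4 (mod 5); (2|5)=-1, (4|5)=+1; sign (−1)^0·-1^2·+1^-3 = +1.
(a,b)_17: α=0, u≡15; β=-2, v≡8 (mod 17); (15|17)=+1, (8|17)=+1; sign (−1)^0·+1^-2·+1^0 = +1.
(a,b)_2: α=-6, β=-2; u≡5, v≡5 (mod 8); ε(u)ε(v)=0·0, αω(v)=-6·1, βω(u)=-2·1; sum ≡ 0  ⇒  +1.
(a,b)_7: α=0, u≡5; β=-2, v≡4 (mod 7); (5|7)=-1, (4|7)=+1; sign (−1)^0·-1^-2·+1^0 = +1.
(a,b)_∞: sgn(285)=+, sgn(-19)=−, so +1.
(a,b)_13: α=4, u≡4; β=2, v≡8 (mod 13); (4|13)=+1, (8|13)=-1; sign (−1)^0·+1^2·-1^4 = +1.
(a,b)_3: α=-1, u≡2; β=2, v≡2 (mod 3); (2|3)=-1, (2|3)=-1; sign (−1)^0·-1^2·-1^-1 = -1.
(a,b)_19: α=3, u≡14; β=1, v≡2 (mod 19); (14|19)=-1, (2|19)=-1; sign (−1)^1·-1^1·-1^3 = -1.
Ram(285, -19) = {3, 19}; no ℚ_3-point on the conic.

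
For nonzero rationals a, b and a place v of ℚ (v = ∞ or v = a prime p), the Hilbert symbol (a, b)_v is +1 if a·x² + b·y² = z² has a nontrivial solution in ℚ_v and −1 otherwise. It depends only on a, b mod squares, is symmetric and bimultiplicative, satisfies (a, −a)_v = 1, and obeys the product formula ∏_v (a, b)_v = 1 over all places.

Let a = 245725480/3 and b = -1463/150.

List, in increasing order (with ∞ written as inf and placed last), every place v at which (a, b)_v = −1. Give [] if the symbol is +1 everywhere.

[5, 11, 17, 19]

Mod squares: a ≡ 510510, b ≡ -8778. Check v ∈ {∞, 2, 3, 5, 7, 11, 13, 17, 19}.
v=3: a=3^-1·(≡1), b=3^-1·(≡2) mod 3; (1|3)=+1, (2|3)=-1; (−1)^{-1·-1·1}·(+1)^-1·(-1)^-1 = +1.
v=2: v_2(a)=3, v_2(b)=-1; units ≡ 7, 3 (mod 8); ε·ε+αω+βω = 1·1+3·1+-1·0 ≡ 0  ⇒  (a,b)_2 = +1.
v=∞: 510510 > 0 and -8778 < 0  ⇒  (a,b)_∞ = +1.
v=17: a=17^1·(≡1), b=17^0·(≡6) mod 17; (1|17)=+1, (6|17)=-1; (−1)^{1·0·8}·(+1)^0·(-1)^1 = -1.
v=13: a=13^1·(≡4), b=13^0·(≡12) mod 13; (4|13)=+1, (12|13)=+1; (−1)^{1·0·6}·(+1)^0·(+1)^1 = +1.
v=19: a=19^2·(≡8), b=19^1·(≡10) mod 19; (8|19)=-1, (10|19)=-1; (−1)^{2·1·9}·(-1)^1·(-1)^2 = -1.
v=11: a=11^1·(≡4), b=11^1·(≡3) mod 11; (4|11)=+1, (3|11)=+1; (−1)^{1·1·5}·(+1)^1·(+1)^1 = -1.
v=7: a=7^1·(≡4), b=7^1·(≡5) mod 7; (4|7)=+1, (5|7)=-1; (−1)^{1·1·3}·(+1)^1·(-1)^1 = +1.
v=5: a=5^1·(≡2), b=5^-2·(≡2) mod 5; (2|5)=-1, (2|5)=-1; (−1)^{1·-2·2}·(-1)^-2·(-1)^1 = -1.
(510510, -8778 / ℚ) ramifies at {5, 11, 17, 19}: a division algebra.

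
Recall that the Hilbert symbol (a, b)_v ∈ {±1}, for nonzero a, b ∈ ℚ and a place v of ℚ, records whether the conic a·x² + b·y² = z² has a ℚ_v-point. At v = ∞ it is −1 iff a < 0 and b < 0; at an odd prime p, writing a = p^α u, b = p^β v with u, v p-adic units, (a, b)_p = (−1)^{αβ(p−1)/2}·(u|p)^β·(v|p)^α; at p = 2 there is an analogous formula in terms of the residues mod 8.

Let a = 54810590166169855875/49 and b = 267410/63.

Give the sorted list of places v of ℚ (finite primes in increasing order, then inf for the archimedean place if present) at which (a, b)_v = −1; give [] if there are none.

[5, 13]

(a, b) ≡ (715, 15470) mod (ℚ^×)²; places V = {2, 3, 5, 7, 11, 13, 17, ∞}.
(a,b)_11: α=1, u≡7; β=2, v≡4 (mod 11); (7|11)=-1, (4|11)=+1; sign (−1)^0·-1^2·+1^1 = +1.
(a,b)_17: α=10, u≡2; β=1, v≡16 (mod 17); (2|17)=+1, (16|17)=+1; sign (−1)^0·+1^1·+1^10 = +1.
(a,b)_5: α=3, u≡3; β=1, v≡4 (mod 5); (3|5)=-1, (4|5)=+1; sign (−1)^0·-1^1·+1^3 = -1.
(a,b)_∞: sgn(715)=+, sgn(15470)=+, so +1.
(a,b)_13: α=3, u≡3; β=1, v≡11 (mod 13); (3|13)=+1, (11|13)=-1; sign (−1)^0·+1^1·-1^3 = -1.
(a,b)_2: α=0, β=1; u≡3, v≡7 (mod 8); ε(u)ε(v)=1·1, αω(v)=0·0, βω(u)=1·1; sum ≡ 0  ⇒  +1.
(a,b)_7: α=-2, u≡4; β=-1, v≡5 (mod 7); (4|7)=+1, (5|7)=-1; sign (−1)^0·+1^-1·-1^-2 = +1.
(a,b)_3: α=2, u≡1; β=-2, v≡2 (mod 3); (1|3)=+1, (2|3)=-1; sign (−1)^0·+1^-2·-1^2 = +1.
(715, 15470 / ℚ) ramifies at {5, 13}: a division algebra.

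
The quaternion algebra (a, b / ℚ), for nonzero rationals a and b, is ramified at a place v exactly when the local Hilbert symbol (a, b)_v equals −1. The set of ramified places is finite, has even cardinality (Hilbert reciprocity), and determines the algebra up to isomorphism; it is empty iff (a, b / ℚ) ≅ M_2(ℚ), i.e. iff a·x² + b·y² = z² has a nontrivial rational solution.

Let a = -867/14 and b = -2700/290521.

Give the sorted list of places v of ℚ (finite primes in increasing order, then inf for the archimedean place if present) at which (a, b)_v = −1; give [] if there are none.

(a, b) ≡ (-42, -3) mod (ℚ^×)²; places V = {2, 3, 5, 7, 11, 17, ∞}.
(a,b)_7: α=-1, u≡4; β=-4, v≡1 (mod 7); (4|7)=+1, (1|7)=+1; sign (−1)^0·+1^-4·+1^-1 = +1.
(a,b)_2: α=-1, β=2; u≡3, v≡5 (mod 8); ε(u)ε(v)=1·0, αω(v)=-1·1, βω(u)=2·1; sum ≡ 1  ⇒  -1.
(a,b)_∞: sgn(-42)=−, sgn(-3)=−, so -1.
(a,b)_17: α=2, u≡1; β=0, v≡11 (mod 17); (1|17)=+1, (11|17)=-1; sign (−1)^0·+1^0·-1^2 = +1.
(a,b)_11: α=0, u≡8; β=-2, v≡2 (mod 11); (8|11)=-1, (2|11)=-1; sign (−1)^0·-1^-2·-1^0 = +1.
(a,b)_3: α=1, u≡1; β=3, v≡2 (mod 3); (1|3)=+1, (2|3)=-1; sign (−1)^1·+1^3·-1^1 = +1.
(a,b)_5: α=0, u≡2; β=2, v≡2 (mod 5); (2|5)=-1, (2|5)=-1; sign (−1)^0·-1^2·-1^0 = +1.
(-42, -3 / ℚ) ramifies at {2, ∞}: a division algebra.

[2, inf]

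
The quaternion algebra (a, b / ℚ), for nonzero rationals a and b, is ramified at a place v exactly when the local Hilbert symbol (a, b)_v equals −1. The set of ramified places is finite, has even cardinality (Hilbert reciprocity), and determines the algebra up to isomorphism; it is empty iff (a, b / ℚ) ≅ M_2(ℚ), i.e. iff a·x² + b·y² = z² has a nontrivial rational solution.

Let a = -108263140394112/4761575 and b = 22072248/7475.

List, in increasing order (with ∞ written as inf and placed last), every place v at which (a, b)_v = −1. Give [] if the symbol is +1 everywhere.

[2, 13, 23, 29]

(a, b) ≡ (-46, 190762) mod (ℚ^×)²; places V = {2, 3, 5, 7, 11, 13, 23, 29, 31, ∞}.
(a,b)_7: α=-2, u≡3; β=0, v≡5 (mod 7); (3|7)=-1, (5|7)=-1; sign (−1)^0·-1^0·-1^-2 = +1.
(a,b)_23: α=-1, u≡5; β=-1, v≡15 (mod 23); (5|23)=-1, (15|23)=-1; sign (−1)^1·-1^-1·-1^-1 = -1.
(a,b)_3: α=2, u≡2; β=2, v≡1 (mod 3); (2|3)=-1, (1|3)=+1; sign (−1)^0·-1^2·+1^2 = +1.
(a,b)_11: α=2, u≡4; β=1, v≡6 (mod 11); (4|11)=+1, (6|11)=-1; sign (−1)^0·+1^1·-1^2 = +1.
(a,b)_∞: sgn(-46)=−, sgn(190762)=+, so +1.
(a,b)_2: α=7, β=3; u≡1, v≡5 (mod 8); ε(u)ε(v)=0·0, αω(v)=7·1, βω(u)=3·0; sum ≡ 1  ⇒  -1.
(a,b)_29: α=2, u≡21; β=1, v≡28 (mod 29); (21|29)=-1, (28|29)=+1; sign (−1)^0·-1^1·+1^2 = -1.
(a,b)_5: α=-2, u≡1; β=-2, v≡2 (mod 5); (1|5)=+1, (2|5)=-1; sign (−1)^0·+1^-2·-1^-2 = +1.
(a,b)_31: α=4, u≡10; β=2, v≡7 (mod 31); (10|31)=+1, (7|31)=+1; sign (−1)^0·+1^2·+1^4 = +1.
(a,b)_13: α=-2, u≡6; β=-1, v≡1 (mod 13); (6|13)=-1, (1|13)=+1; sign (−1)^0·-1^-1·+1^-2 = -1.
Ram(-46, 190762) = {2, 13, 23, 29}; no ℚ_2-point on the conic.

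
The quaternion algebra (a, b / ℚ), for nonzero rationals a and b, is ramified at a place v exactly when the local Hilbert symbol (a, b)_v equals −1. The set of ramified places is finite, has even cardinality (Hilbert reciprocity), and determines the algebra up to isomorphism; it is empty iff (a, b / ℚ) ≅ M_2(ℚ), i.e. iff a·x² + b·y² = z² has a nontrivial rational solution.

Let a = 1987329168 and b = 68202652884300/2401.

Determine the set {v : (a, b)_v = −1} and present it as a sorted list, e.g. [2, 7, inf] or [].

Mod squares: a ≡ 12673, b ≡ 667. Check v ∈ {∞, 2, 3, 5, 7, 11, 17, 19, 23, 29}.
v=19: a=19^1·(≡18), b=19^2·(≡10) mod 19; (18|19)=-1, (10|19)=-1; (−1)^{1·2·9}·(-1)^2·(-1)^1 = -1.
v=2: v_2(a)=4, v_2(b)=2; units ≡ 1, 3 (mod 8); ε·ε+αω+βω = 0·1+4·1+2·0 ≡ 0  ⇒  (a,b)_2 = +1.
v=23: a=23^1·(≡21), b=23^1·(≡16) mod 23; (21|23)=-1, (16|23)=+1; (−1)^{1·1·11}·(-1)^1·(+1)^1 = +1.
v=17: a=17^0·(≡13), b=17^2·(≡13) mod 17; (13|17)=+1, (13|17)=+1; (−1)^{0·2·8}·(+1)^2·(+1)^0 = +1.
v=7: a=7^0·(≡6), b=7^-4·(≡4) mod 7; (6|7)=-1, (4|7)=+1; (−1)^{0·-4·3}·(-1)^-4·(+1)^0 = +1.
v=5: a=5^0·(≡3), b=5^2·(≡2) mod 5; (3|5)=-1, (2|5)=-1; (−1)^{0·2·2}·(-1)^2·(-1)^0 = +1.
v=29: a=29^1·(≡26), b=29^1·(≡24) mod 29; (26|29)=-1, (24|29)=+1; (−1)^{1·1·14}·(-1)^1·(+1)^1 = -1.
v=3: a=3^4·(≡1), b=3^4·(≡1) mod 3; (1|3)=+1, (1|3)=+1; (−1)^{4·4·1}·(+1)^4·(+1)^4 = +1.
v=∞: 12673 > 0 and 667 > 0  ⇒  (a,b)_∞ = +1.
v=11: a=11^2·(≡9), b=11^2·(≡10) mod 11; (9|11)=+1, (10|11)=-1; (−1)^{2·2·5}·(+1)^2·(-1)^2 = +1.
|Ram(12673, 667)| = 2, even; anisotropic at {19, 29}.

[19, 29]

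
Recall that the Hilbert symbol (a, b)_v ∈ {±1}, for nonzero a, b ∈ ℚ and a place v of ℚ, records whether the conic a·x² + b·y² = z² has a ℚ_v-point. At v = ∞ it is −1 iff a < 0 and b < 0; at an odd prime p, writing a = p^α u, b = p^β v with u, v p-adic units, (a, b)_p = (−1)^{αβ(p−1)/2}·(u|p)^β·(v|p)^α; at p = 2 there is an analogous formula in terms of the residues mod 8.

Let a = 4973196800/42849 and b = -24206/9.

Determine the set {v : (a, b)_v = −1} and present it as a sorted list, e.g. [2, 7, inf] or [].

[2, 19]

(a, b) ≡ (38, -494) mod (ℚ^×)²; places V = {2, 3, 5, 7, 11, 13, 19, 23, ∞}.
(a,b)_3: α=-4, u≡2; β=-2, v≡1 (mod 3); (2|3)=-1, (1|3)=+1; sign (−1)^0·-1^-2·+1^-4 = +1.
(a,b)_5: α=2, u≡3; β=0, v≡1 (mod 5); (3|5)=-1, (1|5)=+1; sign (−1)^0·-1^0·+1^2 = +1.
(a,b)_2: α=9, β=1; u≡3, v≡1 (mod 8); ε(u)ε(v)=1·0, αω(v)=9·0, βω(u)=1·1; sum ≡ 1  ⇒  -1.
(a,b)_∞: sgn(38)=+, sgn(-494)=−, so +1.
(a,b)_7: α=0, u≡6; β=2, v≡5 (mod 7); (6|7)=-1, (5|7)=-1; sign (−1)^0·-1^2·-1^0 = +1.
(a,b)_23: α=-2, u≡15; β=0, v≡4 (mod 23); (15|23)=-1, (4|23)=+1; sign (−1)^0·-1^0·+1^-2 = +1.
(a,b)_13: α=2, u≡10; β=1, v≡4 (mod 13); (10|13)=+1, (4|13)=+1; sign (−1)^0·+1^1·+1^2 = +1.
(a,b)_11: α=2, u≡1; β=0, v≡3 (mod 11); (1|11)=+1, (3|11)=+1; sign (−1)^0·+1^0·+1^2 = +1.
(a,b)_19: α=1, u≡2; β=1, v≡2 (mod 19); (2|19)=-1, (2|19)=-1; sign (−1)^1·-1^1·-1^1 = -1.
|Ram(38, -494)| = 2, even; anisotropic at {2, 19}.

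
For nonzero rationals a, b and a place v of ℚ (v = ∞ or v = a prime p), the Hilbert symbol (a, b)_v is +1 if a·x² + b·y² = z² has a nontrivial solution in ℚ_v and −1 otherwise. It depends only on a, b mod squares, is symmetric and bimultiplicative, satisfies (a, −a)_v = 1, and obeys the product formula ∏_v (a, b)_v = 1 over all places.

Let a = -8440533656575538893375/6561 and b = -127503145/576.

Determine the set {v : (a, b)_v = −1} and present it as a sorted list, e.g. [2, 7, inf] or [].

[5, 7, 17, inf]

Mod squares: a ≡ -150535, b ≡ -21505. Check v ∈ {∞, 2, 3, 5, 7, 11, 13, 17, 23}.
v=7: a=7^3·(≡5), b=7^2·(≡6) mod 7; (5|7)=-1, (6|7)=-1; (−1)^{3·2·3}·(-1)^2·(-1)^3 = -1.
v=13: a=13^2·(≡7), b=13^0·(≡9) mod 13; (7|13)=-1, (9|13)=+1; (−1)^{2·0·6}·(-1)^0·(+1)^2 = +1.
v=2: v_2(a)=0, v_2(b)=-6; units ≡ 1, 7 (mod 8); ε·ε+αω+βω = 0·1+0·0+-6·0 ≡ 0  ⇒  (a,b)_2 = +1.
v=11: a=11^7·(≡8), b=11^3·(≡1) mod 11; (8|11)=-1, (1|11)=+1; (−1)^{7·3·5}·(-1)^3·(+1)^7 = +1.
v=5: a=5^3·(≡3), b=5^1·(≡1) mod 5; (3|5)=-1, (1|5)=+1; (−1)^{3·1·2}·(-1)^1·(+1)^3 = -1.
v=∞: -150535 < 0 and -21505 < 0  ⇒  (a,b)_∞ = -1.
v=17: a=17^3·(≡15), b=17^1·(≡3) mod 17; (15|17)=+1, (3|17)=-1; (−1)^{3·1·8}·(+1)^1·(-1)^3 = -1.
v=23: a=23^3·(≡22), b=23^1·(≡6) mod 23; (22|23)=-1, (6|23)=+1; (−1)^{3·1·11}·(-1)^1·(+1)^3 = +1.
v=3: a=3^-8·(≡2), b=3^-2·(≡2) mod 3; (2|3)=-1, (2|3)=-1; (−1)^{-8·-2·1}·(-1)^-2·(-1)^-8 = +1.
Ram(-150535, -21505) = {5, 7, 17, ∞}; no ℚ_5-point on the conic.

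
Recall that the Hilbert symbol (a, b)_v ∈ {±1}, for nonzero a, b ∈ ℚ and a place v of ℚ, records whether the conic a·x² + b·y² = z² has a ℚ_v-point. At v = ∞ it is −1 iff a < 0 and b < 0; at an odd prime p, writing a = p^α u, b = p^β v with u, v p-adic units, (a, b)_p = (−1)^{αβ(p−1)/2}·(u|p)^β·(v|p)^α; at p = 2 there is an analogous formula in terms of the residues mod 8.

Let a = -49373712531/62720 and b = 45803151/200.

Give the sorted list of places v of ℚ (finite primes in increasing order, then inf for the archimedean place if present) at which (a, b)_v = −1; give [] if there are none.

(a, b) ≡ (-1873495, 1130942) mod (ℚ^×)²; places V = {2, 3, 5, 7, 11, 13, 17, 19, 29, 31, 37, 41, ∞}.
(a,b)_5: α=-1, u≡1; β=-2, v≡2 (mod 5); (1|5)=+1, (2|5)=-1; sign (−1)^0·+1^-2·-1^-1 = -1.
(a,b)_2: α=-8, β=-3; u≡1, v≡7 (mod 8); ε(u)ε(v)=0·1, αω(v)=-8·0, βω(u)=-3·0; sum ≡ 0  ⇒  +1.
(a,b)_17: α=0, u≡14; β=1, v≡11 (mod 17); (14|17)=-1, (11|17)=-1; sign (−1)^0·-1^1·-1^0 = -1.
(a,b)_7: α=-2, u≡3; β=0, v≡4 (mod 7); (3|7)=-1, (4|7)=+1; sign (−1)^0·-1^0·+1^-2 = +1.
(a,b)_41: α=1, u≡2; β=0, v≡8 (mod 41); (2|41)=+1, (8|41)=+1; sign (−1)^0·+1^0·+1^1 = +1.
(a,b)_∞: sgn(-1873495)=−, sgn(1130942)=+, so +1.
(a,b)_11: α=4, u≡5; β=0, v≡10 (mod 11); (5|11)=+1, (10|11)=-1; sign (−1)^0·+1^0·-1^4 = +1.
(a,b)_31: α=0, u≡30; β=1, v≡11 (mod 31); (30|31)=-1, (11|31)=-1; sign (−1)^0·-1^1·-1^0 = -1.
(a,b)_19: α=1, u≡4; β=0, v≡6 (mod 19); (4|19)=+1, (6|19)=+1; sign (−1)^0·+1^0·+1^1 = +1.
(a,b)_3: α=2, u≡2; β=4, v≡2 (mod 3); (2|3)=-1, (2|3)=-1; sign (−1)^0·-1^4·-1^2 = +1.
(a,b)_37: α=1, u≡19; β=1, v≡33 (mod 37); (19|37)=-1, (33|37)=+1; sign (−1)^0·-1^1·+1^1 = -1.
(a,b)_13: α=1, u≡3; β=0, v≡6 (mod 13); (3|13)=+1, (6|13)=-1; sign (−1)^0·+1^0·-1^1 = -1.
(a,b)_29: α=0, u≡10; β=1, v≡22 (mod 29); (10|29)=-1, (22|29)=+1; sign (−1)^0·-1^1·+1^0 = -1.
|Ram(-1873495, 1130942)| = 6, even; anisotropic at {5, 13, 17, 29, 31, 37}.

[5, 13, 17, 29, 31, 37]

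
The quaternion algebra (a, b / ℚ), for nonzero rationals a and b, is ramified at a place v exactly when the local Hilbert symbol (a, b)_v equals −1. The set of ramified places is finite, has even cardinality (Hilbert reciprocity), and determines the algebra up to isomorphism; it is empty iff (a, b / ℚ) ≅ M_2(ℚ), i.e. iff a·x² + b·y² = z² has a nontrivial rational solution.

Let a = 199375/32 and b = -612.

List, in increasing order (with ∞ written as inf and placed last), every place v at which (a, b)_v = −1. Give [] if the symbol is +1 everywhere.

[2, 29]

(a, b) ≡ (638, -17) mod (ℚ^×)²; places V = {2, 3, 5, 11, 17, 29, ∞}.
(a,b)_2: α=-5, β=2; u≡7, v≡7 (mod 8); ε(u)ε(v)=1·1, αω(v)=-5·0, βω(u)=2·0; sum ≡ 1  ⇒  -1.
(a,b)_29: α=1, u≡20; β=0, v≡26 (mod 29); (20|29)=+1, (26|29)=-1; sign (−1)^0·+1^0·-1^1 = -1.
(a,b)_∞: sgn(638)=+, sgn(-17)=−, so +1.
(a,b)_5: α=4, u≡2; β=0, v≡3 (mod 5); (2|5)=-1, (3|5)=-1; sign (−1)^0·-1^0·-1^4 = +1.
(a,b)_3: α=0, u≡2; β=2, v≡1 (mod 3); (2|3)=-1, (1|3)=+1; sign (−1)^0·-1^2·+1^0 = +1.
(a,b)_17: α=0, u≡9; β=1, v≡15 (mod 17); (9|17)=+1, (15|17)=+1; sign (−1)^0·+1^1·+1^0 = +1.
(a,b)_11: α=1, u≡3; β=0, v≡4 (mod 11); (3|11)=+1, (4|11)=+1; sign (−1)^0·+1^0·+1^1 = +1.
Ram(638, -17) = {2, 29}; no ℚ_2-point on the conic.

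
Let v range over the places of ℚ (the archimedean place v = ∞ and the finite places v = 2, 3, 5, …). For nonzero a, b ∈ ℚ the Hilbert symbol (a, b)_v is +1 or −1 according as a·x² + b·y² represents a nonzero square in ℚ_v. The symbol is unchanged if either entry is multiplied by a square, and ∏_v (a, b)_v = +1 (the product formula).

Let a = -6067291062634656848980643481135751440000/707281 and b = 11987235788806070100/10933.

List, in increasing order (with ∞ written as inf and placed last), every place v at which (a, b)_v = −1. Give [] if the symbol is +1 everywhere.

(a, b) ≡ (-74074, 29262233) mod (ℚ^×)²; places V = {2, 3, 5, 7, 11, 13, 23, 29, 31, 37, 41, ∞}.
(a,b)_∞: sgn(-74074)=−, sgn(29262233)=+, so +1.
(a,b)_13: α=3, u≡4; β=-1, v≡1 (mod 13); (4|13)=+1, (1|13)=+1; sign (−1)^0·+1^-1·+1^3 = +1.
(a,b)_31: α=2, u≡2; β=1, v≡13 (mod 31); (2|31)=+1, (13|31)=-1; sign (−1)^0·+1^1·-1^2 = +1.
(a,b)_23: α=2, u≡16; β=1, v≡16 (mod 23); (16|23)=+1, (16|23)=+1; sign (−1)^0·+1^1·+1^2 = +1.
(a,b)_7: α=7, u≡2; β=3, v≡5 (mod 7); (2|7)=+1, (5|7)=-1; sign (−1)^1·+1^3·-1^7 = +1.
(a,b)_2: α=7, β=2; u≡3, v≡1 (mod 8); ε(u)ε(v)=1·0, αω(v)=7·0, βω(u)=2·1; sum ≡ 0  ⇒  +1.
(a,b)_3: α=12, u≡2; β=8, v≡2 (mod 3); (2|3)=-1, (2|3)=-1; sign (−1)^0·-1^8·-1^12 = +1.
(a,b)_37: α=5, u≡10; β=2, v≡35 (mod 37); (10|37)=+1, (35|37)=-1; sign (−1)^0·+1^2·-1^5 = -1.
(a,b)_11: α=3, u≡9; β=3, v≡8 (mod 11); (9|11)=+1, (8|11)=-1; sign (−1)^1·+1^3·-1^3 = +1.
(a,b)_29: α=-4, u≡3; β=-2, v≡21 (mod 29); (3|29)=-1, (21|29)=-1; sign (−1)^0·-1^-2·-1^-4 = +1.
(a,b)_5: α=4, u≡1; β=2, v≡3 (mod 5); (1|5)=+1, (3|5)=-1; sign (−1)^0·+1^2·-1^4 = +1.
(a,b)_41: α=2, u≡14; β=1, v≡14 (mod 41); (14|41)=-1, (14|41)=-1; sign (−1)^0·-1^1·-1^2 = -1.
Ram(-74074, 29262233) = {37, 41}; no ℚ_37-point on the conic.

[37, 41]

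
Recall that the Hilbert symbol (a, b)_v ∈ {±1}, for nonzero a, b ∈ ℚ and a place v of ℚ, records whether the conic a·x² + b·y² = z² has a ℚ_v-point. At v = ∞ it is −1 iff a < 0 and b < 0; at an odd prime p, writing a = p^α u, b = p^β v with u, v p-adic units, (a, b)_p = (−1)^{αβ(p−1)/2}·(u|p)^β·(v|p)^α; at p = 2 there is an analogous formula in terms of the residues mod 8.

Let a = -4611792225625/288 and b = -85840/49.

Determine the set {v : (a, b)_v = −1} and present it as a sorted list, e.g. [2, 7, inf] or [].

[5, 17, 29, inf]

Mod squares: a ≡ -12818, b ≡ -5365. Check v ∈ {∞, 2, 3, 5, 7, 13, 17, 29, 37}.
v=2: v_2(a)=-5, v_2(b)=4; units ≡ 7, 3 (mod 8); ε·ε+αω+βω = 1·1+-5·1+4·0 ≡ 0  ⇒  (a,b)_2 = +1.
v=3: a=3^-2·(≡1), b=3^0·(≡2) mod 3; (1|3)=+1, (2|3)=-1; (−1)^{-2·0·1}·(+1)^0·(-1)^-2 = +1.
v=37: a=37^2·(≡3), b=37^1·(≡4) mod 37; (3|37)=+1, (4|37)=+1; (−1)^{2·1·18}·(+1)^1·(+1)^2 = +1.
v=5: a=5^4·(≡3), b=5^1·(≡3) mod 5; (3|5)=-1, (3|5)=-1; (−1)^{4·1·2}·(-1)^1·(-1)^4 = -1.
v=17: a=17^1·(≡3), b=17^0·(≡12) mod 17; (3|17)=-1, (12|17)=-1; (−1)^{1·0·8}·(-1)^0·(-1)^1 = -1.
v=∞: -12818 < 0 and -5365 < 0  ⇒  (a,b)_∞ = -1.
v=13: a=13^1·(≡5), b=13^0·(≡9) mod 13; (5|13)=-1, (9|13)=+1; (−1)^{1·0·6}·(-1)^0·(+1)^1 = +1.
v=29: a=29^3·(≡23), b=29^1·(≡26) mod 29; (23|29)=+1, (26|29)=-1; (−1)^{3·1·14}·(+1)^1·(-1)^3 = -1.
v=7: a=7^0·(≡3), b=7^-2·(≡1) mod 7; (3|7)=-1, (1|7)=+1; (−1)^{0·-2·3}·(-1)^-2·(+1)^0 = +1.
Ram(-12818, -5365) = {5, 17, 29, ∞}; no ℚ_5-point on the conic.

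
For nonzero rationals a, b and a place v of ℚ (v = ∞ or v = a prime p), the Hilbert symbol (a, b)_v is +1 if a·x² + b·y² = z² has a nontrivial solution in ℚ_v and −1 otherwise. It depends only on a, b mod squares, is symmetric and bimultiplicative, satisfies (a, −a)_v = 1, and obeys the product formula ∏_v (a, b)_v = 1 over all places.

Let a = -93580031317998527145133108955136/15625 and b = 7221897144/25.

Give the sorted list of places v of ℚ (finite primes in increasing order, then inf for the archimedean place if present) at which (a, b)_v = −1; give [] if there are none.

Mod squares: a ≡ -254285746, b ≡ 454894. Check v ∈ {∞, 2, 3, 5, 7, 11, 13, 23, 29, 31, 43}.
v=7: a=7^6·(≡5), b=7^2·(≡3) mod 7; (5|7)=-1, (3|7)=-1; (−1)^{6·2·3}·(-1)^2·(-1)^6 = +1.
v=11: a=11^3·(≡6), b=11^1·(≡5) mod 11; (6|11)=-1, (5|11)=+1; (−1)^{3·1·5}·(-1)^1·(+1)^3 = +1.
v=5: a=5^-6·(≡4), b=5^-2·(≡4) mod 5; (4|5)=+1, (4|5)=+1; (−1)^{-6·-2·2}·(+1)^-2·(+1)^-6 = +1.
v=29: a=29^3·(≡25), b=29^1·(≡17) mod 29; (25|29)=+1, (17|29)=-1; (−1)^{3·1·14}·(+1)^1·(-1)^3 = -1.
v=13: a=13^1·(≡6), b=13^0·(≡6) mod 13; (6|13)=-1, (6|13)=-1; (−1)^{1·0·6}·(-1)^0·(-1)^1 = -1.
v=3: a=3^10·(≡2), b=3^4·(≡1) mod 3; (2|3)=-1, (1|3)=+1; (−1)^{10·4·1}·(-1)^4·(+1)^10 = +1.
v=2: v_2(a)=11, v_2(b)=3; units ≡ 7, 7 (mod 8); ε·ε+αω+βω = 1·1+11·0+3·0 ≡ 1  ⇒  (a,b)_2 = -1.
v=43: a=43^1·(≡2), b=43^0·(≡23) mod 43; (2|43)=-1, (23|43)=+1; (−1)^{1·0·21}·(-1)^0·(+1)^1 = +1.
v=23: a=23^3·(≡5), b=23^1·(≡17) mod 23; (5|23)=-1, (17|23)=-1; (−1)^{3·1·11}·(-1)^1·(-1)^3 = -1.
v=∞: -254285746 < 0 and 454894 > 0  ⇒  (a,b)_∞ = +1.
v=31: a=31^3·(≡19), b=31^1·(≡3) mod 31; (19|31)=+1, (3|31)=-1; (−1)^{3·1·15}·(+1)^1·(-1)^3 = +1.
Ram(-254285746, 454894) = {2, 13, 23, 29}; no ℚ_2-point on the conic.

[2, 13, 23, 29]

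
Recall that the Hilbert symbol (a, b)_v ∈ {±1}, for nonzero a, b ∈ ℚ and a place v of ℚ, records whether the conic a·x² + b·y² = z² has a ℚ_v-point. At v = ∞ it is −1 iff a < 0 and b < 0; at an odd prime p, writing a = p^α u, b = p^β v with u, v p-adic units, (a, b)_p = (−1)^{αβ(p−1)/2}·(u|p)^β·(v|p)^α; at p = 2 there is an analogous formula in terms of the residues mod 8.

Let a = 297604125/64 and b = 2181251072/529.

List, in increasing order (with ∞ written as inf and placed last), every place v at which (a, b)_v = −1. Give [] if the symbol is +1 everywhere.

Mod squares: a ≡ 146965, b ≡ 2717. Check v ∈ {∞, 2, 3, 5, 7, 11, 13, 17, 19, 23}.
v=11: a=11^0·(≡3), b=11^1·(≡4) mod 11; (3|11)=+1, (4|11)=+1; (−1)^{0·1·5}·(+1)^1·(+1)^0 = +1.
v=13: a=13^1·(≡11), b=13^1·(≡3) mod 13; (11|13)=-1, (3|13)=+1; (−1)^{1·1·6}·(-1)^1·(+1)^1 = -1.
v=3: a=3^4·(≡1), b=3^0·(≡2) mod 3; (1|3)=+1, (2|3)=-1; (−1)^{4·0·1}·(+1)^0·(-1)^4 = +1.
v=2: v_2(a)=-6, v_2(b)=14; units ≡ 5, 5 (mod 8); ε·ε+αω+βω = 0·0+-6·1+14·1 ≡ 0  ⇒  (a,b)_2 = +1.
v=19: a=19^1·(≡14), b=19^1·(≡8) mod 19; (14|19)=-1, (8|19)=-1; (−1)^{1·1·9}·(-1)^1·(-1)^1 = -1.
v=∞: 146965 > 0 and 2717 > 0  ⇒  (a,b)_∞ = +1.
v=5: a=5^3·(≡2), b=5^0·(≡3) mod 5; (2|5)=-1, (3|5)=-1; (−1)^{3·0·2}·(-1)^0·(-1)^3 = -1.
v=7: a=7^1·(≡4), b=7^2·(≡1) mod 7; (4|7)=+1, (1|7)=+1; (−1)^{1·2·3}·(+1)^2·(+1)^1 = +1.
v=17: a=17^1·(≡4), b=17^0·(≡5) mod 17; (4|17)=+1, (5|17)=-1; (−1)^{1·0·8}·(+1)^0·(-1)^1 = -1.
v=23: a=23^0·(≡1), b=23^-2·(≡3) mod 23; (1|23)=+1, (3|23)=+1; (−1)^{0·-2·11}·(+1)^-2·(+1)^0 = +1.
(146965, 2717 / ℚ) ramifies at {5, 13, 17, 19}: a division algebra.

[5, 13, 17, 19]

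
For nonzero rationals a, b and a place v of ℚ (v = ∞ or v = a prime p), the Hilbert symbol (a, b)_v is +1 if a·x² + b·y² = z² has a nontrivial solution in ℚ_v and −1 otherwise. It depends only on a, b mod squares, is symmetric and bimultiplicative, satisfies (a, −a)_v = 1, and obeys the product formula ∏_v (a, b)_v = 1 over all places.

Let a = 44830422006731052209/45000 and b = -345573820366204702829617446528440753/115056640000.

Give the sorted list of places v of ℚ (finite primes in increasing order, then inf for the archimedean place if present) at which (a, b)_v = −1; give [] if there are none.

[31, 37]

(a, b) ≡ (465682, -29393) mod (ℚ^×)²; places V = {2, 3, 5, 7, 13, 17, 19, 23, 29, 31, 37, 53, ∞}.
(a,b)_23: α=0, u≡2; β=2, v≡6 (mod 23); (2|23)=+1, (6|23)=+1; sign (−1)^0·+1^2·+1^0 = +1.
(a,b)_37: α=1, u≡2; β=2, v≡22 (mod 37); (2|37)=-1, (22|37)=-1; sign (−1)^0·-1^2·-1^1 = -1.
(a,b)_13: α=0, u≡9; β=1, v≡10 (mod 13); (9|13)=+1, (10|13)=+1; sign (−1)^0·+1^1·+1^0 = +1.
(a,b)_2: α=-3, β=-16; u≡1, v≡7 (mod 8); ε(u)ε(v)=0·1, αω(v)=-3·0, βω(u)=-16·0; sum ≡ 0  ⇒  +1.
(a,b)_53: α=0, u≡42; β=-2, v≡14 (mod 53); (42|53)=+1, (14|53)=-1; sign (−1)^0·+1^-2·-1^0 = +1.
(a,b)_19: α=6, u≡7; β=9, v≡6 (mod 19); (7|19)=+1, (6|19)=+1; sign (−1)^0·+1^9·+1^6 = +1.
(a,b)_7: α=3, u≡6; β=3, v≡2 (mod 7); (6|7)=-1, (2|7)=+1; sign (−1)^1·-1^3·+1^3 = +1.
(a,b)_5: α=-4, u≡2; β=-4, v≡3 (mod 5); (2|5)=-1, (3|5)=-1; sign (−1)^0·-1^-4·-1^-4 = +1.
(a,b)_∞: sgn(465682)=+, sgn(-29393)=−, so +1.
(a,b)_29: α=1, u≡17; β=2, v≡1 (mod 29); (17|29)=-1, (1|29)=+1; sign (−1)^0·-1^2·+1^1 = +1.
(a,b)_3: α=-2, u≡1; β=0, v≡1 (mod 3); (1|3)=+1, (1|3)=+1; sign (−1)^0·+1^0·+1^-2 = +1.
(a,b)_17: α=4, u≡4; β=7, v≡11 (mod 17); (4|17)=+1, (11|17)=-1; sign (−1)^0·+1^7·-1^4 = +1.
(a,b)_31: α=1, u≡28; β=2, v≡21 (mod 31); (28|31)=+1, (21|31)=-1; sign (−1)^0·+1^2·-1^1 = -1.
(465682, -29393 / ℚ) ramifies at {31, 37}: a division algebra.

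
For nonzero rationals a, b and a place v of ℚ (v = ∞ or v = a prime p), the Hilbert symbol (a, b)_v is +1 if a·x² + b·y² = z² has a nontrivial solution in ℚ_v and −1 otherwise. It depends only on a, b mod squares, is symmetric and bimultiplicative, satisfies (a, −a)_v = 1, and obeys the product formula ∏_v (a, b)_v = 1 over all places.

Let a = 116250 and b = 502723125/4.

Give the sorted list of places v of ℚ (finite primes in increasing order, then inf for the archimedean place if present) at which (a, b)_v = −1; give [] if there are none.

[2, 31]

(a, b) ≡ (186, 93) mod (ℚ^×)²; places V = {2, 3, 5, 31, ∞}.
(a,b)_2: α=1, β=-2; u≡5, v≡5 (mod 8); ε(u)ε(v)=0·0, αω(v)=1·1, βω(u)=-2·1; sum ≡ 1  ⇒  -1.
(a,b)_3: α=1, u≡2; β=3, v≡1 (mod 3); (2|3)=-1, (1|3)=+1; sign (−1)^1·-1^3·+1^1 = +1.
(a,b)_∞: sgn(186)=+, sgn(93)=+, so +1.
(a,b)_31: α=1, u≡30; β=3, v≡26 (mod 31); (30|31)=-1, (26|31)=-1; sign (−1)^1·-1^3·-1^1 = -1.
(a,b)_5: α=4, u≡1; β=4, v≡3 (mod 5); (1|5)=+1, (3|5)=-1; sign (−1)^0·+1^4·-1^4 = +1.
(186, 93 / ℚ) ramifies at {2, 31}: a division algebra.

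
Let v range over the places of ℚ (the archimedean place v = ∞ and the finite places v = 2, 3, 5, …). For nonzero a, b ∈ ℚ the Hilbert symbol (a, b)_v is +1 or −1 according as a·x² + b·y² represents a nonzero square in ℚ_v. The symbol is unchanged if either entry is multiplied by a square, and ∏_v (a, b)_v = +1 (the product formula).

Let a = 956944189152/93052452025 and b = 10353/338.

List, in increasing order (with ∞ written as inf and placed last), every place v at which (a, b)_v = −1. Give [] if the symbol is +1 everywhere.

[3, 7, 17, 31]

Mod squares: a ≡ 62, b ≡ 20706. Check v ∈ {∞, 2, 3, 5, 7, 13, 17, 19, 29, 31}.
v=∞: 62 > 0 and 20706 > 0  ⇒  (a,b)_∞ = +1.
v=31: a=31^1·(≡14), b=31^0·(≡21) mod 31; (14|31)=+1, (21|31)=-1; (−1)^{1·0·15}·(+1)^0·(-1)^1 = -1.
v=5: a=5^-2·(≡2), b=5^0·(≡1) mod 5; (2|5)=-1, (1|5)=+1; (−1)^{-2·0·2}·(-1)^0·(+1)^-2 = +1.
v=29: a=29^2·(≡20), b=29^1·(≡2) mod 29; (20|29)=+1, (2|29)=-1; (−1)^{2·1·14}·(+1)^1·(-1)^2 = +1.
v=7: a=7^2·(≡5), b=7^1·(≡1) mod 7; (5|7)=-1, (1|7)=+1; (−1)^{2·1·3}·(-1)^1·(+1)^2 = -1.
v=19: a=19^-4·(≡6), b=19^0·(≡10) mod 19; (6|19)=+1, (10|19)=-1; (−1)^{-4·0·9}·(+1)^0·(-1)^-4 = +1.
v=3: a=3^4·(≡2), b=3^1·(≡2) mod 3; (2|3)=-1, (2|3)=-1; (−1)^{4·1·1}·(-1)^1·(-1)^4 = -1.
v=17: a=17^2·(≡3), b=17^1·(≡10) mod 17; (3|17)=-1, (10|17)=-1; (−1)^{2·1·8}·(-1)^1·(-1)^2 = -1.
v=13: a=13^-4·(≡4), b=13^-2·(≡9) mod 13; (4|13)=+1, (9|13)=+1; (−1)^{-4·-2·6}·(+1)^-2·(+1)^-4 = +1.
v=2: v_2(a)=5, v_2(b)=-1; units ≡ 7, 1 (mod 8); ε·ε+αω+βω = 1·0+5·0+-1·0 ≡ 0  ⇒  (a,b)_2 = +1.
|Ram(62, 20706)| = 4, even; anisotropic at {3, 7, 17, 31}.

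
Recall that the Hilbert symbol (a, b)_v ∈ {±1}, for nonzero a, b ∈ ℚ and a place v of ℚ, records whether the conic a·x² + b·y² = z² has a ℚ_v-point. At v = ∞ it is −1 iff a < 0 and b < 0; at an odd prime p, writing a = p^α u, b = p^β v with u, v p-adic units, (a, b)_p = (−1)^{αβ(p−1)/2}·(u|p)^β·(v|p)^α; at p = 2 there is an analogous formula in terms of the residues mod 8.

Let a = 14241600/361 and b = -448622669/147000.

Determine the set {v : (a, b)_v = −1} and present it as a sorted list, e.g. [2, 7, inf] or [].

Mod squares: a ≡ 989, b ≡ -10230. Check v ∈ {∞, 2, 3, 5, 7, 11, 19, 23, 31, 37, 43}.
v=19: a=19^-2·(≡17), b=19^0·(≡9) mod 19; (17|19)=+1, (9|19)=+1; (−1)^{-2·0·9}·(+1)^0·(+1)^-2 = +1.
v=31: a=31^0·(≡10), b=31^3·(≡12) mod 31; (10|31)=+1, (12|31)=-1; (−1)^{0·3·15}·(+1)^3·(-1)^0 = +1.
v=5: a=5^2·(≡4), b=5^-3·(≡1) mod 5; (4|5)=+1, (1|5)=+1; (−1)^{2·-3·2}·(+1)^-3·(+1)^2 = +1.
v=11: a=11^0·(≡6), b=11^1·(≡1) mod 11; (6|11)=-1, (1|11)=+1; (−1)^{0·1·5}·(-1)^1·(+1)^0 = -1.
v=37: a=37^0·(≡16), b=37^2·(≡29) mod 37; (16|37)=+1, (29|37)=-1; (−1)^{0·2·18}·(+1)^2·(-1)^0 = +1.
v=∞: 989 > 0 and -10230 < 0  ⇒  (a,b)_∞ = +1.
v=2: v_2(a)=6, v_2(b)=-3; units ≡ 5, 5 (mod 8); ε·ε+αω+βω = 0·0+6·1+-3·1 ≡ 1  ⇒  (a,b)_2 = -1.
v=43: a=43^1·(≡16), b=43^0·(≡16) mod 43; (16|43)=+1, (16|43)=+1; (−1)^{1·0·21}·(+1)^0·(+1)^1 = +1.
v=7: a=7^0·(≡4), b=7^-2·(≡4) mod 7; (4|7)=+1, (4|7)=+1; (−1)^{0·-2·3}·(+1)^-2·(+1)^0 = +1.
v=23: a=23^1·(≡14), b=23^0·(≡15) mod 23; (14|23)=-1, (15|23)=-1; (−1)^{1·0·11}·(-1)^0·(-1)^1 = -1.
v=3: a=3^2·(≡2), b=3^-1·(≡1) mod 3; (2|3)=-1, (1|3)=+1; (−1)^{2·-1·1}·(-1)^-1·(+1)^2 = -1.
Ram(989, -10230) = {2, 3, 11, 23}; no ℚ_2-point on the conic.

[2, 3, 11, 23]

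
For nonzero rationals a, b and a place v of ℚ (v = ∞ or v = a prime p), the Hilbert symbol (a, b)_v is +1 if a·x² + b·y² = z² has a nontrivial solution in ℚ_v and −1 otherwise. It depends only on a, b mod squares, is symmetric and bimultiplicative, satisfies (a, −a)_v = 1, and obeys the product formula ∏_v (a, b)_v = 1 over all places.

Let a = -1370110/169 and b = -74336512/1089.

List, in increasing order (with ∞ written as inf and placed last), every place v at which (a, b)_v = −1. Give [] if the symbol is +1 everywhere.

Mod squares: a ≡ -2590, b ≡ -290377. Check v ∈ {∞, 2, 3, 5, 7, 11, 13, 17, 19, 23, 29, 31, 37}.
v=2: v_2(a)=1, v_2(b)=8; units ≡ 1, 7 (mod 8); ε·ε+αω+βω = 0·1+1·0+8·0 ≡ 0  ⇒  (a,b)_2 = +1.
v=13: a=13^-2·(≡12), b=13^0·(≡1) mod 13; (12|13)=+1, (1|13)=+1; (−1)^{-2·0·6}·(+1)^0·(+1)^-2 = +1.
v=5: a=5^1·(≡2), b=5^0·(≡2) mod 5; (2|5)=-1, (2|5)=-1; (−1)^{1·0·2}·(-1)^0·(-1)^1 = -1.
v=31: a=31^0·(≡2), b=31^1·(≡21) mod 31; (2|31)=+1, (21|31)=-1; (−1)^{0·1·15}·(+1)^1·(-1)^0 = +1.
v=37: a=37^1·(≡25), b=37^0·(≡21) mod 37; (25|37)=+1, (21|37)=+1; (−1)^{1·0·18}·(+1)^0·(+1)^1 = +1.
v=29: a=29^0·(≡1), b=29^1·(≡17) mod 29; (1|29)=+1, (17|29)=-1; (−1)^{0·1·14}·(+1)^1·(-1)^0 = +1.
v=17: a=17^0·(≡12), b=17^1·(≡4) mod 17; (12|17)=-1, (4|17)=+1; (−1)^{0·1·8}·(-1)^1·(+1)^0 = -1.
v=23: a=23^2·(≡4), b=23^0·(≡5) mod 23; (4|23)=+1, (5|23)=-1; (−1)^{2·0·11}·(+1)^0·(-1)^2 = +1.
v=7: a=7^1·(≡4), b=7^0·(≡4) mod 7; (4|7)=+1, (4|7)=+1; (−1)^{1·0·3}·(+1)^0·(+1)^1 = +1.
v=3: a=3^0·(≡2), b=3^-2·(≡2) mod 3; (2|3)=-1, (2|3)=-1; (−1)^{0·-2·1}·(-1)^-2·(-1)^0 = +1.
v=∞: -2590 < 0 and -290377 < 0  ⇒  (a,b)_∞ = -1.
v=11: a=11^0·(≡7), b=11^-2·(≡4) mod 11; (7|11)=-1, (4|11)=+1; (−1)^{0·-2·5}·(-1)^-2·(+1)^0 = +1.
v=19: a=19^0·(≡10), b=19^1·(≡18) mod 19; (10|19)=-1, (18|19)=-1; (−1)^{0·1·9}·(-1)^1·(-1)^0 = -1.
(-2590, -290377 / ℚ) ramifies at {5, 17, 19, ∞}: a division algebra.

[5, 17, 19, inf]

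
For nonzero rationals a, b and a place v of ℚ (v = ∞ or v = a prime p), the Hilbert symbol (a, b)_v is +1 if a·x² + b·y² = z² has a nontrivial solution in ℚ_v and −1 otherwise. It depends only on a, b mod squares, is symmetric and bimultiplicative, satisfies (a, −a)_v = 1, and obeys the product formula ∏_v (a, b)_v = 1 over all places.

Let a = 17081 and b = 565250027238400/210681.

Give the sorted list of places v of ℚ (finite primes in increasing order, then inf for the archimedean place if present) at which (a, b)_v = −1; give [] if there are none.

Mod squares: a ≡ 17081, b ≡ 468901. Check v ∈ {∞, 2, 3, 5, 7, 17, 19, 23, 29, 31, 37}.
v=2: v_2(a)=0, v_2(b)=10; units ≡ 1, 5 (mod 8); ε·ε+αω+βω = 0·0+0·1+10·0 ≡ 0  ⇒  (a,b)_2 = +1.
v=29: a=29^1·(≡9), b=29^1·(≡7) mod 29; (9|29)=+1, (7|29)=+1; (−1)^{1·1·14}·(+1)^1·(+1)^1 = +1.
v=19: a=19^1·(≡6), b=19^1·(≡6) mod 19; (6|19)=+1, (6|19)=+1; (−1)^{1·1·9}·(+1)^1·(+1)^1 = -1.
v=31: a=31^1·(≡24), b=31^2·(≡15) mod 31; (24|31)=-1, (15|31)=-1; (−1)^{1·2·15}·(-1)^2·(-1)^1 = -1.
v=5: a=5^0·(≡1), b=5^2·(≡1) mod 5; (1|5)=+1, (1|5)=+1; (−1)^{0·2·2}·(+1)^2·(+1)^0 = +1.
v=17: a=17^0·(≡13), b=17^-2·(≡10) mod 17; (13|17)=+1, (10|17)=-1; (−1)^{0·-2·8}·(+1)^-2·(-1)^0 = +1.
v=37: a=37^0·(≡24), b=37^1·(≡8) mod 37; (24|37)=-1, (8|37)=-1; (−1)^{0·1·18}·(-1)^1·(-1)^0 = -1.
v=23: a=23^0·(≡15), b=23^1·(≡3) mod 23; (15|23)=-1, (3|23)=+1; (−1)^{0·1·11}·(-1)^1·(+1)^0 = -1.
v=7: a=7^0·(≡1), b=7^2·(≡6) mod 7; (1|7)=+1, (6|7)=-1; (−1)^{0·2·3}·(+1)^2·(-1)^0 = +1.
v=∞: 17081 > 0 and 468901 > 0  ⇒  (a,b)_∞ = +1.
v=3: a=3^0·(≡2), b=3^-6·(≡1) mod 3; (2|3)=-1, (1|3)=+1; (−1)^{0·-6·1}·(-1)^-6·(+1)^0 = +1.
(17081, 468901 / ℚ) ramifies at {19, 23, 31, 37}: a division algebra.

[19, 23, 31, 37]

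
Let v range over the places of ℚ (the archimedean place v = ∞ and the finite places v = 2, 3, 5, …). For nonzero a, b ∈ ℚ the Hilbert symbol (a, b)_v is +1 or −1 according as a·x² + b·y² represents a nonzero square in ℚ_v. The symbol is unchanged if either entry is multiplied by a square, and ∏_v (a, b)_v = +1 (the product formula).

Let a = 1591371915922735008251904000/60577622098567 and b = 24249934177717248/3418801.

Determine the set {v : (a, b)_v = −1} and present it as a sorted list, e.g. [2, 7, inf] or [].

[2, 3, 5, 11]

(a, b) ≡ (770, 3003) mod (ℚ^×)²; places V = {2, 3, 5, 7, 11, 13, 23, 37, 43, ∞}.
(a,b)_43: α=-6, u≡29; β=-4, v≡15 (mod 43); (29|43)=-1, (15|43)=+1; sign (−1)^0·-1^-4·+1^-6 = +1.
(a,b)_5: α=3, u≡1; β=0, v≡3 (mod 5); (1|5)=+1, (3|5)=-1; sign (−1)^0·+1^0·-1^3 = -1.
(a,b)_7: α=-1, u≡5; β=1, v≡4 (mod 7); (5|7)=-1, (4|7)=+1; sign (−1)^1·-1^1·+1^-1 = +1.
(a,b)_37: α=-2, u≡16; β=0, v≡18 (mod 37); (16|37)=+1, (18|37)=-1; sign (−1)^0·+1^0·-1^-2 = +1.
(a,b)_2: α=19, β=10; u≡1, v≡3 (mod 8); ε(u)ε(v)=0·1, αω(v)=19·1, βω(u)=10·0; sum ≡ 1  ⇒  -1.
(a,b)_∞: sgn(770)=+, sgn(3003)=+, so +1.
(a,b)_3: α=10, u≡2; β=7, v≡2 (mod 3); (2|3)=-1, (2|3)=-1; sign (−1)^0·-1^7·-1^10 = -1.
(a,b)_13: α=6, u≡9; β=3, v≡10 (mod 13); (9|13)=+1, (10|13)=+1; sign (−1)^0·+1^3·+1^6 = +1.
(a,b)_23: α=2, u≡7; β=2, v≡2 (mod 23); (7|23)=-1, (2|23)=+1; sign (−1)^0·-1^2·+1^2 = +1.
(a,b)_11: α=5, u≡9; β=3, v≡9 (mod 11); (9|11)=+1, (9|11)=+1; sign (−1)^1·+1^3·+1^5 = -1.
Ram(770, 3003) = {2, 3, 5, 11}; no ℚ_2-point on the conic.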